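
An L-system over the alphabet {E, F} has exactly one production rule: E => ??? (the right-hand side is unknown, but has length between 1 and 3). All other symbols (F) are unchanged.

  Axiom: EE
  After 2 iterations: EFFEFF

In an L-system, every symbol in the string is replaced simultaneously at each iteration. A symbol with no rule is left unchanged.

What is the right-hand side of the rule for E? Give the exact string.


Trying E => EF:
  Step 0: EE
  Step 1: EFEF
  Step 2: EFFEFF
Matches the given result.

Answer: EF


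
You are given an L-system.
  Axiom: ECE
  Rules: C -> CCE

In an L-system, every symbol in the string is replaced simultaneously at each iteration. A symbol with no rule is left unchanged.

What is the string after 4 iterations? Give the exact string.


Step 0: ECE
Step 1: ECCEE
Step 2: ECCECCEEE
Step 3: ECCECCEECCECCEEEE
Step 4: ECCECCEECCECCEEECCECCEECCECCEEEEE

Answer: ECCECCEECCECCEEECCECCEECCECCEEEEE


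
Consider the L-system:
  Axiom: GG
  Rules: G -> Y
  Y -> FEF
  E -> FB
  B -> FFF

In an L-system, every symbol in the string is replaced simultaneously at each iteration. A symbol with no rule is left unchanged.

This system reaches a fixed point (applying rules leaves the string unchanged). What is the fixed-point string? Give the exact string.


Step 0: GG
Step 1: YY
Step 2: FEFFEF
Step 3: FFBFFFBF
Step 4: FFFFFFFFFFFF
Step 5: FFFFFFFFFFFF  (unchanged — fixed point at step 4)

Answer: FFFFFFFFFFFF


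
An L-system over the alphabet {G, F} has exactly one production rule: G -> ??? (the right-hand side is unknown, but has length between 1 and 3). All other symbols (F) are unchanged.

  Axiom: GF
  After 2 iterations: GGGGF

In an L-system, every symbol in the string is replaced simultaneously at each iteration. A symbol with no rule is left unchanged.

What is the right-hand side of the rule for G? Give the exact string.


Trying G -> GG:
  Step 0: GF
  Step 1: GGF
  Step 2: GGGGF
Matches the given result.

Answer: GG


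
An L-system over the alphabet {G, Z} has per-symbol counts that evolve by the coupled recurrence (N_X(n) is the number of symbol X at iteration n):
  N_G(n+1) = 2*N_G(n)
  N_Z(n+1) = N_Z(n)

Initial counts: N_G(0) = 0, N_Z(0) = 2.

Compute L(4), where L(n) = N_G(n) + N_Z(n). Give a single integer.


Answer: 2

Derivation:
Step 0: N_G=0, N_Z=2, L=2
Step 1: N_G=0, N_Z=2, L=2
Step 2: N_G=0, N_Z=2, L=2
Step 3: N_G=0, N_Z=2, L=2
Step 4: N_G=0, N_Z=2, L=2


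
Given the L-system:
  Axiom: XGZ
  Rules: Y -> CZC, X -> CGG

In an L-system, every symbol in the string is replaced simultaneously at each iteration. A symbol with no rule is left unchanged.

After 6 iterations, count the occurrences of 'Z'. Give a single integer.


Answer: 1

Derivation:
Step 0: XGZ  (1 'Z')
Step 1: CGGGZ  (1 'Z')
Step 2: CGGGZ  (1 'Z')
Step 3: CGGGZ  (1 'Z')
Step 4: CGGGZ  (1 'Z')
Step 5: CGGGZ  (1 'Z')
Step 6: CGGGZ  (1 'Z')


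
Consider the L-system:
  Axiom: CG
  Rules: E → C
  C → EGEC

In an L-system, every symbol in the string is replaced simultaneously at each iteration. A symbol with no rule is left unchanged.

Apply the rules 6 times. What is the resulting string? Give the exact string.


Step 0: CG
Step 1: EGECG
Step 2: CGCEGECG
Step 3: EGECGEGECCGCEGECG
Step 4: CGCEGECGCGCEGECEGECGEGECCGCEGECG
Step 5: EGECGEGECCGCEGECGEGECGEGECCGCEGECCGCEGECGCGCEGECEGECGEGECCGCEGECG
Step 6: CGCEGECGCGCEGECEGECGEGECCGCEGECGCGCEGECGCGCEGECEGECGEGECCGCEGECEGECGEGECCGCEGECGEGECGEGECCGCEGECCGCEGECGCGCEGECEGECGEGECCGCEGECG

Answer: CGCEGECGCGCEGECEGECGEGECCGCEGECGCGCEGECGCGCEGECEGECGEGECCGCEGECEGECGEGECCGCEGECGEGECGEGECCGCEGECCGCEGECGCGCEGECEGECGEGECCGCEGECG


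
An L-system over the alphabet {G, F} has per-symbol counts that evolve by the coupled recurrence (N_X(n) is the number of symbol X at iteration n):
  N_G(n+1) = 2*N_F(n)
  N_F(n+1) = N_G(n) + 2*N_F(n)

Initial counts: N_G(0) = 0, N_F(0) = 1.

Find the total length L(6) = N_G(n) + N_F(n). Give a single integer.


Answer: 568

Derivation:
Step 0: N_G=0, N_F=1, L=1
Step 1: N_G=2, N_F=2, L=4
Step 2: N_G=4, N_F=6, L=10
Step 3: N_G=12, N_F=16, L=28
Step 4: N_G=32, N_F=44, L=76
Step 5: N_G=88, N_F=120, L=208
Step 6: N_G=240, N_F=328, L=568


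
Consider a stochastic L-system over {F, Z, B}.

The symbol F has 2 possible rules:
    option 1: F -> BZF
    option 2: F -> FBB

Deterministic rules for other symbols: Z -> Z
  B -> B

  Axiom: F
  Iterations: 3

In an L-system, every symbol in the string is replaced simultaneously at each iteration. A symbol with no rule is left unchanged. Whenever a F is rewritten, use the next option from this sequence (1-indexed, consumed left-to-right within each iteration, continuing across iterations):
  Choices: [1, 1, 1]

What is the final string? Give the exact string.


Answer: BZBZBZF

Derivation:
Step 0: F
Step 1: BZF  (used choices [1])
Step 2: BZBZF  (used choices [1])
Step 3: BZBZBZF  (used choices [1])


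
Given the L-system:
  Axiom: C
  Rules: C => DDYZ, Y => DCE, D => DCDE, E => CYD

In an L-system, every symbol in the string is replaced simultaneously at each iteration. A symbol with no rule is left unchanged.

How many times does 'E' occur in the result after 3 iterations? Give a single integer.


Answer: 5

Derivation:
Step 0: C  (0 'E')
Step 1: DDYZ  (0 'E')
Step 2: DCDEDCDEDCEZ  (3 'E')
Step 3: DCDEDDYZDCDECYDDCDEDDYZDCDECYDDCDEDDYZCYDZ  (5 'E')


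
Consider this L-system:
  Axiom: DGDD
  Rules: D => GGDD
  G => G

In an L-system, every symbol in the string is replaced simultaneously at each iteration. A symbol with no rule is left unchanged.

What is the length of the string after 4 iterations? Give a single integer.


Answer: 139

Derivation:
Step 0: length = 4
Step 1: length = 13
Step 2: length = 31
Step 3: length = 67
Step 4: length = 139


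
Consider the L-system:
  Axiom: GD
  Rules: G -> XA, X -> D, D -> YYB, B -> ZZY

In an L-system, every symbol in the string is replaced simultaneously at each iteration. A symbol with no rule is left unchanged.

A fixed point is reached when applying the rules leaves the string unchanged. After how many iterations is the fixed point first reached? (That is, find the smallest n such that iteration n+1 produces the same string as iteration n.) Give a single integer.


Answer: 4

Derivation:
Step 0: GD
Step 1: XAYYB
Step 2: DAYYZZY
Step 3: YYBAYYZZY
Step 4: YYZZYAYYZZY
Step 5: YYZZYAYYZZY  (unchanged — fixed point at step 4)


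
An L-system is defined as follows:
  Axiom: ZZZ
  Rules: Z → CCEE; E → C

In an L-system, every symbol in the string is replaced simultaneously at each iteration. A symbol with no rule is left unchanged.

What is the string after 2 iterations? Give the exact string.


Answer: CCCCCCCCCCCC

Derivation:
Step 0: ZZZ
Step 1: CCEECCEECCEE
Step 2: CCCCCCCCCCCC


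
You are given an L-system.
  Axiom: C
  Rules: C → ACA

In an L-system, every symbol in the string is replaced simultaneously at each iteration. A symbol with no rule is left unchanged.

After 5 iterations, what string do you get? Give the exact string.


Answer: AAAAACAAAAA

Derivation:
Step 0: C
Step 1: ACA
Step 2: AACAA
Step 3: AAACAAA
Step 4: AAAACAAAA
Step 5: AAAAACAAAAA


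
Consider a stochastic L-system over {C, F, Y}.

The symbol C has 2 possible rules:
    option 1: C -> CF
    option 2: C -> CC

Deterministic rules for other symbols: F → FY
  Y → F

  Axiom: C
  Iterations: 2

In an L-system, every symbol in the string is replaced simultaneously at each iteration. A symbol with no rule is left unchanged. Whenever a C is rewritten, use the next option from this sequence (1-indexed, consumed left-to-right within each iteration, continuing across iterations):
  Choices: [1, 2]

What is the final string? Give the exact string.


Answer: CCFY

Derivation:
Step 0: C
Step 1: CF  (used choices [1])
Step 2: CCFY  (used choices [2])


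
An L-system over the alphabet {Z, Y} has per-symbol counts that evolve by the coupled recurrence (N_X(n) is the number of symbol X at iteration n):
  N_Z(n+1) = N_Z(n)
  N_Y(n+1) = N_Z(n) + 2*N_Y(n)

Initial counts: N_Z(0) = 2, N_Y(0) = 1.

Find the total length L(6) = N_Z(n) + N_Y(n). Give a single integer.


Answer: 192

Derivation:
Step 0: N_Z=2, N_Y=1, L=3
Step 1: N_Z=2, N_Y=4, L=6
Step 2: N_Z=2, N_Y=10, L=12
Step 3: N_Z=2, N_Y=22, L=24
Step 4: N_Z=2, N_Y=46, L=48
Step 5: N_Z=2, N_Y=94, L=96
Step 6: N_Z=2, N_Y=190, L=192


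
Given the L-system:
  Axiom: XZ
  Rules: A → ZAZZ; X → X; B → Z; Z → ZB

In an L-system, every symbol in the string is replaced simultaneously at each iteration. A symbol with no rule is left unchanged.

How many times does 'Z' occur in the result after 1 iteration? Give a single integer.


Answer: 1

Derivation:
Step 0: XZ  (1 'Z')
Step 1: XZB  (1 'Z')


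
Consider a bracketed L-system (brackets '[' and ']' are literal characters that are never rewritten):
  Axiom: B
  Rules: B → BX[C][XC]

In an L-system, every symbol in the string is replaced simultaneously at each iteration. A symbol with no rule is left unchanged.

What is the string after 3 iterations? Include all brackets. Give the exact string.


Answer: BX[C][XC]X[C][XC]X[C][XC]

Derivation:
Step 0: B
Step 1: BX[C][XC]
Step 2: BX[C][XC]X[C][XC]
Step 3: BX[C][XC]X[C][XC]X[C][XC]


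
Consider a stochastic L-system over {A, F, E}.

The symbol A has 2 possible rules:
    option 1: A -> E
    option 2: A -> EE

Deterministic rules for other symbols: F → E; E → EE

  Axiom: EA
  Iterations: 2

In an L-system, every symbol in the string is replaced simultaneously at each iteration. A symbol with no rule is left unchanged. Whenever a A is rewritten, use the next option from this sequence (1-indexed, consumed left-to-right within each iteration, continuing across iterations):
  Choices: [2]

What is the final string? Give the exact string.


Step 0: EA
Step 1: EEEE  (used choices [2])
Step 2: EEEEEEEE  (used choices [])

Answer: EEEEEEEE


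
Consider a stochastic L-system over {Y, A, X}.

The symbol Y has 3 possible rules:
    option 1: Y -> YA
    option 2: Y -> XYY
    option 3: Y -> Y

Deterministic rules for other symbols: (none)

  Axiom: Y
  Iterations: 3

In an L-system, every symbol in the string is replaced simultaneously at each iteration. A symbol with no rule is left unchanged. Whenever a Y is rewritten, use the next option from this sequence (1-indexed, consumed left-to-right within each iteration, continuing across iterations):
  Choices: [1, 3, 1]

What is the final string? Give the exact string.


Step 0: Y
Step 1: YA  (used choices [1])
Step 2: YA  (used choices [3])
Step 3: YAA  (used choices [1])

Answer: YAA


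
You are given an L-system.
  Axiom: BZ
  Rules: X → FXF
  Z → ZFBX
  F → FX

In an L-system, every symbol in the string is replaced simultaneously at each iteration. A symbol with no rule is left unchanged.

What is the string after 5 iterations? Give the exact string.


Step 0: BZ
Step 1: BZFBX
Step 2: BZFBXFXBFXF
Step 3: BZFBXFXBFXFFXFXFBFXFXFFX
Step 4: BZFBXFXBFXFFXFXFBFXFXFFXFXFXFFXFXFFXBFXFXFFXFXFFXFXFXF
Step 5: BZFBXFXBFXFFXFXFBFXFXFFXFXFXFFXFXFFXBFXFXFFXFXFFXFXFXFFXFXFFXFXFFXFXFXFFXFXFFXFXFXFBFXFXFFXFXFFXFXFXFFXFXFFXFXFXFFXFXFFXFXFFX

Answer: BZFBXFXBFXFFXFXFBFXFXFFXFXFXFFXFXFFXBFXFXFFXFXFFXFXFXFFXFXFFXFXFFXFXFXFFXFXFFXFXFXFBFXFXFFXFXFFXFXFXFFXFXFFXFXFXFFXFXFFXFXFFX


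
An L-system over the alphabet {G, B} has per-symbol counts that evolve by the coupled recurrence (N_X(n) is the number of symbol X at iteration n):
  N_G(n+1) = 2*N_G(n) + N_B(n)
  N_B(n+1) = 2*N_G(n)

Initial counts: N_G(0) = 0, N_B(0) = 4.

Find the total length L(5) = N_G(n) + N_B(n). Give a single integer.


Step 0: N_G=0, N_B=4, L=4
Step 1: N_G=4, N_B=0, L=4
Step 2: N_G=8, N_B=8, L=16
Step 3: N_G=24, N_B=16, L=40
Step 4: N_G=64, N_B=48, L=112
Step 5: N_G=176, N_B=128, L=304

Answer: 304


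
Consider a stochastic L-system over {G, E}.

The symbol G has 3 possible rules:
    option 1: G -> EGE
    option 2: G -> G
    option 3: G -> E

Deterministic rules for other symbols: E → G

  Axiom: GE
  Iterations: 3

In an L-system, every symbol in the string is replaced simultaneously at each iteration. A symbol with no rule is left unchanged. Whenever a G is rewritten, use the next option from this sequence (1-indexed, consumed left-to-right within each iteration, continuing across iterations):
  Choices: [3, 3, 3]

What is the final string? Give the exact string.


Answer: EG

Derivation:
Step 0: GE
Step 1: EG  (used choices [3])
Step 2: GE  (used choices [3])
Step 3: EG  (used choices [3])


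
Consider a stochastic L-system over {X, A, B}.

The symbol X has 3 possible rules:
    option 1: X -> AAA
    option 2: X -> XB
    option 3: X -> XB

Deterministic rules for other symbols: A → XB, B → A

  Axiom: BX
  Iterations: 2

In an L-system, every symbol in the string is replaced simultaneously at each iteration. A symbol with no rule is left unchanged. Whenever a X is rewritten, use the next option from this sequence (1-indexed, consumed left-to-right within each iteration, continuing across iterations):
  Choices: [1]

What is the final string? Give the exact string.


Answer: XBXBXBXB

Derivation:
Step 0: BX
Step 1: AAAA  (used choices [1])
Step 2: XBXBXBXB  (used choices [])


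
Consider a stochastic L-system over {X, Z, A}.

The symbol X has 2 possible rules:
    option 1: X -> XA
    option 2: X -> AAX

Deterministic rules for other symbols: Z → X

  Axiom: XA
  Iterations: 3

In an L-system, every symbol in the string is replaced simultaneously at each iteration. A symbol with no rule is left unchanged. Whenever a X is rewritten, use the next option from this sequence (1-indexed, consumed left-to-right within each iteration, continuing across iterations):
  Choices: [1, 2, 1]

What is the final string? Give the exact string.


Answer: AAXAAA

Derivation:
Step 0: XA
Step 1: XAA  (used choices [1])
Step 2: AAXAA  (used choices [2])
Step 3: AAXAAA  (used choices [1])


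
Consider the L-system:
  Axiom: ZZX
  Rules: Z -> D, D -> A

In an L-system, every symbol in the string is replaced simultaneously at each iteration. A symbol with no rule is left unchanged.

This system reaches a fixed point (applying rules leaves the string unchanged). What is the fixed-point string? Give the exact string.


Step 0: ZZX
Step 1: DDX
Step 2: AAX
Step 3: AAX  (unchanged — fixed point at step 2)

Answer: AAX


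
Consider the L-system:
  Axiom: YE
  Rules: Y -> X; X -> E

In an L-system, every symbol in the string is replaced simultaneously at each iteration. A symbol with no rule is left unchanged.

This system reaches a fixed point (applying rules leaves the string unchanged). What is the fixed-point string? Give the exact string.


Step 0: YE
Step 1: XE
Step 2: EE
Step 3: EE  (unchanged — fixed point at step 2)

Answer: EE


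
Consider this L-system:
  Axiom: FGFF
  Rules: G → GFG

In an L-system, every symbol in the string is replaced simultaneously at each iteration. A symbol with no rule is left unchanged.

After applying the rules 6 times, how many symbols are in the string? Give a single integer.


Step 0: length = 4
Step 1: length = 6
Step 2: length = 10
Step 3: length = 18
Step 4: length = 34
Step 5: length = 66
Step 6: length = 130

Answer: 130


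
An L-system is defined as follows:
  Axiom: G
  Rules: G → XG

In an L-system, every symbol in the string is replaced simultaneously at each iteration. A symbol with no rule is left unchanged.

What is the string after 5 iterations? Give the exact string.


Answer: XXXXXG

Derivation:
Step 0: G
Step 1: XG
Step 2: XXG
Step 3: XXXG
Step 4: XXXXG
Step 5: XXXXXG


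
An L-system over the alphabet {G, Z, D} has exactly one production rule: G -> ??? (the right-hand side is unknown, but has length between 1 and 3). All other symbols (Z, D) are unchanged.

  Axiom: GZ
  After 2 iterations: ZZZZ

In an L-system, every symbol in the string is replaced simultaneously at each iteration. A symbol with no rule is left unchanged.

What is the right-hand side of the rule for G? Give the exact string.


Answer: ZZZ

Derivation:
Trying G -> ZZZ:
  Step 0: GZ
  Step 1: ZZZZ
  Step 2: ZZZZ
Matches the given result.


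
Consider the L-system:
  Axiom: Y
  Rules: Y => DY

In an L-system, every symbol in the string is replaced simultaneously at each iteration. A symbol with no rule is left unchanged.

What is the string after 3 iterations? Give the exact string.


Answer: DDDY

Derivation:
Step 0: Y
Step 1: DY
Step 2: DDY
Step 3: DDDY


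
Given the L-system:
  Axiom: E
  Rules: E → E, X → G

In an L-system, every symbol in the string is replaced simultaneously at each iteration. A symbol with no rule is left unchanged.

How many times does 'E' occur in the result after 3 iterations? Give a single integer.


Step 0: E  (1 'E')
Step 1: E  (1 'E')
Step 2: E  (1 'E')
Step 3: E  (1 'E')

Answer: 1


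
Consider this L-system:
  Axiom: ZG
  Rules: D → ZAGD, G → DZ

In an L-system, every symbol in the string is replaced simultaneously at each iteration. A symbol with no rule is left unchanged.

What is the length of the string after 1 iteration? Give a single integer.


Answer: 3

Derivation:
Step 0: length = 2
Step 1: length = 3


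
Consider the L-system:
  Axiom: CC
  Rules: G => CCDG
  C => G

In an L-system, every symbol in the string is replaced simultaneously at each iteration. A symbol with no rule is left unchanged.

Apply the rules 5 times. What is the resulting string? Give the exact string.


Answer: GGDCCDGGGDCCDGDCCDGCCDGDGGDCCDGGGDCCDGGGDCCDGDCCDGCCDGDGGDCCDG

Derivation:
Step 0: CC
Step 1: GG
Step 2: CCDGCCDG
Step 3: GGDCCDGGGDCCDG
Step 4: CCDGCCDGDGGDCCDGCCDGCCDGDGGDCCDG
Step 5: GGDCCDGGGDCCDGDCCDGCCDGDGGDCCDGGGDCCDGGGDCCDGDCCDGCCDGDGGDCCDG


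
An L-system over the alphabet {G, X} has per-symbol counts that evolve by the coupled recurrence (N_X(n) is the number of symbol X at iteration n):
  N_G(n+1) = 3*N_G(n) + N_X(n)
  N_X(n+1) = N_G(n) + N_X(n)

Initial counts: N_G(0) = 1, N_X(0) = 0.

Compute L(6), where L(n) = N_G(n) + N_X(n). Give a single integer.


Answer: 1912

Derivation:
Step 0: N_G=1, N_X=0, L=1
Step 1: N_G=3, N_X=1, L=4
Step 2: N_G=10, N_X=4, L=14
Step 3: N_G=34, N_X=14, L=48
Step 4: N_G=116, N_X=48, L=164
Step 5: N_G=396, N_X=164, L=560
Step 6: N_G=1352, N_X=560, L=1912


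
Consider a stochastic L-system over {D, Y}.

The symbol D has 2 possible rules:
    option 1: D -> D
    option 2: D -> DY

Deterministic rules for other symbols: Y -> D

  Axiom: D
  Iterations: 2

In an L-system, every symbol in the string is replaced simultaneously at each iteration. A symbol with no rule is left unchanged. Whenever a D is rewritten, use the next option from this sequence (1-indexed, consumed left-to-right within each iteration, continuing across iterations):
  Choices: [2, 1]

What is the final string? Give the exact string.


Step 0: D
Step 1: DY  (used choices [2])
Step 2: DD  (used choices [1])

Answer: DD


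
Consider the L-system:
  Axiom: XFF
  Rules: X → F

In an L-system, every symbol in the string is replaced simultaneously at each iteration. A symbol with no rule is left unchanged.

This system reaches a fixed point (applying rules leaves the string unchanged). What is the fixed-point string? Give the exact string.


Step 0: XFF
Step 1: FFF
Step 2: FFF  (unchanged — fixed point at step 1)

Answer: FFF


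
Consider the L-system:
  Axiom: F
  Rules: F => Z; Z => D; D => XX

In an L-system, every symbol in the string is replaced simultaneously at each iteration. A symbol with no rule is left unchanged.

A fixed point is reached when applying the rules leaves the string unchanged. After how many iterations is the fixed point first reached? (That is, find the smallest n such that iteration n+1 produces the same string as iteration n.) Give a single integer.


Answer: 3

Derivation:
Step 0: F
Step 1: Z
Step 2: D
Step 3: XX
Step 4: XX  (unchanged — fixed point at step 3)


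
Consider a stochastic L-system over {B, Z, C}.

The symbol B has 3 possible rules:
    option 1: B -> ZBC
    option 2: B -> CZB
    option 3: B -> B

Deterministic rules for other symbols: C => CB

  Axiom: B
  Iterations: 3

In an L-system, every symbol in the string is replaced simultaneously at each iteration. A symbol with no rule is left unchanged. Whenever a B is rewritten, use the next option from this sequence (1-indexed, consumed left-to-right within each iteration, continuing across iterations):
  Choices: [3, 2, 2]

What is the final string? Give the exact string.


Answer: CBZCZB

Derivation:
Step 0: B
Step 1: B  (used choices [3])
Step 2: CZB  (used choices [2])
Step 3: CBZCZB  (used choices [2])


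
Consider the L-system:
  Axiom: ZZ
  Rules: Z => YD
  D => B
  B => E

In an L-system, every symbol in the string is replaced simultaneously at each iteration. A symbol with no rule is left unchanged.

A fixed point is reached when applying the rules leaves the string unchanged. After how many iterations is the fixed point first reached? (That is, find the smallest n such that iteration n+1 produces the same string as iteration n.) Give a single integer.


Answer: 3

Derivation:
Step 0: ZZ
Step 1: YDYD
Step 2: YBYB
Step 3: YEYE
Step 4: YEYE  (unchanged — fixed point at step 3)


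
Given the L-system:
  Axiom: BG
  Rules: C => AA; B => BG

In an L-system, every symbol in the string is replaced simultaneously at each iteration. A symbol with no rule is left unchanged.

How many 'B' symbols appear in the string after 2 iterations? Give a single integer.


Answer: 1

Derivation:
Step 0: BG  (1 'B')
Step 1: BGG  (1 'B')
Step 2: BGGG  (1 'B')


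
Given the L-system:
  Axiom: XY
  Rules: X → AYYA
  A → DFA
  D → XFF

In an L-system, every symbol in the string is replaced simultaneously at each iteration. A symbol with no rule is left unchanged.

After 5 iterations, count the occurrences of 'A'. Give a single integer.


Step 0: XY  (0 'A')
Step 1: AYYAY  (2 'A')
Step 2: DFAYYDFAY  (2 'A')
Step 3: XFFFDFAYYXFFFDFAY  (2 'A')
Step 4: AYYAFFFXFFFDFAYYAYYAFFFXFFFDFAY  (6 'A')
Step 5: DFAYYDFAFFFAYYAFFFXFFFDFAYYDFAYYDFAFFFAYYAFFFXFFFDFAY  (10 'A')

Answer: 10


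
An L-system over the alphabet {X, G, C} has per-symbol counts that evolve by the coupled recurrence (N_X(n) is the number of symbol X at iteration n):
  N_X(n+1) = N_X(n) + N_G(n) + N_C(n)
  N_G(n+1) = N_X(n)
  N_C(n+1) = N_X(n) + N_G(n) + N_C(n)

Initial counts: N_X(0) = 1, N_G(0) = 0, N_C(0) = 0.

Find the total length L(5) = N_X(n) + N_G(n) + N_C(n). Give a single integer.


Answer: 99

Derivation:
Step 0: N_X=1, N_G=0, N_C=0, L=1
Step 1: N_X=1, N_G=1, N_C=1, L=3
Step 2: N_X=3, N_G=1, N_C=3, L=7
Step 3: N_X=7, N_G=3, N_C=7, L=17
Step 4: N_X=17, N_G=7, N_C=17, L=41
Step 5: N_X=41, N_G=17, N_C=41, L=99


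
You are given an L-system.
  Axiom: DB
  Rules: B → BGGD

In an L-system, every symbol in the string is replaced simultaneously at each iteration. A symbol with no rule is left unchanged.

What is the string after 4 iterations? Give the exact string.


Step 0: DB
Step 1: DBGGD
Step 2: DBGGDGGD
Step 3: DBGGDGGDGGD
Step 4: DBGGDGGDGGDGGD

Answer: DBGGDGGDGGDGGD


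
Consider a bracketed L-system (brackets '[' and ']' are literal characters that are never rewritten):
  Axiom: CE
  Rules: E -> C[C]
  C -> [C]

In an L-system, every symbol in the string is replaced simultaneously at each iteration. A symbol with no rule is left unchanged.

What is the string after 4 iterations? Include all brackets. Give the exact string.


Step 0: CE
Step 1: [C]C[C]
Step 2: [[C]][C][[C]]
Step 3: [[[C]]][[C]][[[C]]]
Step 4: [[[[C]]]][[[C]]][[[[C]]]]

Answer: [[[[C]]]][[[C]]][[[[C]]]]


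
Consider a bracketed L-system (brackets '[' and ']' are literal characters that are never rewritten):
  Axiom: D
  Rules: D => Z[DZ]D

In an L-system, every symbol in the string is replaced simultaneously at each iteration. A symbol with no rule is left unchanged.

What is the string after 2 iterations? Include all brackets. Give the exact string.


Answer: Z[Z[DZ]DZ]Z[DZ]D

Derivation:
Step 0: D
Step 1: Z[DZ]D
Step 2: Z[Z[DZ]DZ]Z[DZ]D


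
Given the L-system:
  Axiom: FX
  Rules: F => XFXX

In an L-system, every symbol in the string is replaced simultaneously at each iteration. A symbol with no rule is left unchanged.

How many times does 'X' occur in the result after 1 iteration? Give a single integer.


Answer: 4

Derivation:
Step 0: FX  (1 'X')
Step 1: XFXXX  (4 'X')


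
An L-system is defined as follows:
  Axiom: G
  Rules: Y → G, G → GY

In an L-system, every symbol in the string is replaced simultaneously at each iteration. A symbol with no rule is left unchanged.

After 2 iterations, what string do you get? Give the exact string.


Step 0: G
Step 1: GY
Step 2: GYG

Answer: GYG


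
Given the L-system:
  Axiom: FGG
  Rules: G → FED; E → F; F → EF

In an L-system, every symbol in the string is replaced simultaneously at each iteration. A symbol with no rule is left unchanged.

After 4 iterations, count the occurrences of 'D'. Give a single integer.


Step 0: FGG  (0 'D')
Step 1: EFFEDFED  (2 'D')
Step 2: FEFEFFDEFFD  (2 'D')
Step 3: EFFEFFEFEFDFEFEFD  (2 'D')
Step 4: FEFEFFEFEFFEFFEFDEFFEFFEFD  (2 'D')

Answer: 2


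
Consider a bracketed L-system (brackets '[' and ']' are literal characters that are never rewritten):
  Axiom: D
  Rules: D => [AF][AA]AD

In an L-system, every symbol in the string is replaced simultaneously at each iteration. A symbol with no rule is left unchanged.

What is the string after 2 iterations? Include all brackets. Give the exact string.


Answer: [AF][AA]A[AF][AA]AD

Derivation:
Step 0: D
Step 1: [AF][AA]AD
Step 2: [AF][AA]A[AF][AA]AD


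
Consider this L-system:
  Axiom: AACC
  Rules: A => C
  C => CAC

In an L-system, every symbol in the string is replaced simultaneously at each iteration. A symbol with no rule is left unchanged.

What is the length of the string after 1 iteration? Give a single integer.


Step 0: length = 4
Step 1: length = 8

Answer: 8


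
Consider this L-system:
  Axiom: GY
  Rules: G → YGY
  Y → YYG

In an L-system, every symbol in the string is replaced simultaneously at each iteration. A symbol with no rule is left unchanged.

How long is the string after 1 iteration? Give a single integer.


Step 0: length = 2
Step 1: length = 6

Answer: 6


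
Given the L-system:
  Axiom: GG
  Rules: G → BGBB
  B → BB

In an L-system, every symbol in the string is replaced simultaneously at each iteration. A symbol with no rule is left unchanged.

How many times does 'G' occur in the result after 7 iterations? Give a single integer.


Answer: 2

Derivation:
Step 0: length=2, 'G' count=2
Step 1: length=8, 'G' count=2
Step 2: length=20, 'G' count=2
Step 3: length=44, 'G' count=2
Step 4: length=92, 'G' count=2
Step 5: length=188, 'G' count=2
Step 6: length=380, 'G' count=2
Step 7: length=764, 'G' count=2
Final string: BBBBBBBBBBBBBBBBBBBBBBBBBBBBBBBBBBBBBBBBBBBBBBBBBBBBBBBBBBBBBBBBBBBBBBBBBBBBBBBBBBBBBBBBBBBBBBBBBBBBBBBBBBBBBBBBBBBBBBBBBBBBBBBGBBBBBBBBBBBBBBBBBBBBBBBBBBBBBBBBBBBBBBBBBBBBBBBBBBBBBBBBBBBBBBBBBBBBBBBBBBBBBBBBBBBBBBBBBBBBBBBBBBBBBBBBBBBBBBBBBBBBBBBBBBBBBBBBBBBBBBBBBBBBBBBBBBBBBBBBBBBBBBBBBBBBBBBBBBBBBBBBBBBBBBBBBBBBBBBBBBBBBBBBBBBBBBBBBBBBBBBBBBBBBBBBBBBBBBBBBBBBBBBBBBBBBBBBBBBBBBBBBBBBBBBBBBBBBBBBBBBBBBBBBBBBBBBBBBBBBBBBBBBBBBBBBBBBBBBBBBBBBBBBBBBBBBBBBBBBBBBBBBBBBBBBBBBBBBBBBBBBBBBBBBBBBBBBBBBBBBBBBBBBBGBBBBBBBBBBBBBBBBBBBBBBBBBBBBBBBBBBBBBBBBBBBBBBBBBBBBBBBBBBBBBBBBBBBBBBBBBBBBBBBBBBBBBBBBBBBBBBBBBBBBBBBBBBBBBBBBBBBBBBBBBBBBBBBBBBBBBBBBBBBBBBBBBBBBBBBBBBBBBBBBBBBBBBBBBBBBBBBBBBBBBBBBBBBBBBBBBBBBBBBBBBBBBBBBBBBBBBBBBBBBBBBBBBBBBBBBBBBBBBBBBBBBBBBBBBBBBB


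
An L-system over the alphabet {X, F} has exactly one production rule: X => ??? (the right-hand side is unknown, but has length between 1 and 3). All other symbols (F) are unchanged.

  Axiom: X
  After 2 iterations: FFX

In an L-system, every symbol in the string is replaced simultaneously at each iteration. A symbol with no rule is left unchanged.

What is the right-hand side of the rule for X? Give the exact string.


Trying X => FX:
  Step 0: X
  Step 1: FX
  Step 2: FFX
Matches the given result.

Answer: FX


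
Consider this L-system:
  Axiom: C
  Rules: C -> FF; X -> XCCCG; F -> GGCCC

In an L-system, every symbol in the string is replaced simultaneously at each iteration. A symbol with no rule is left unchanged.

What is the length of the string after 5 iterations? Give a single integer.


Step 0: length = 1
Step 1: length = 2
Step 2: length = 10
Step 3: length = 16
Step 4: length = 64
Step 5: length = 100

Answer: 100


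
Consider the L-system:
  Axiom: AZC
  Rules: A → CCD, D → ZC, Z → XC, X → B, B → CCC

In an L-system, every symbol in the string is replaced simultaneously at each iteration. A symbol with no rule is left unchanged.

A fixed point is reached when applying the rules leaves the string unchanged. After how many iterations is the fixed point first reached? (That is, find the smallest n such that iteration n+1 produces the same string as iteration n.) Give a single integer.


Step 0: AZC
Step 1: CCDXCC
Step 2: CCZCBCC
Step 3: CCXCCCCCCC
Step 4: CCBCCCCCCC
Step 5: CCCCCCCCCCCC
Step 6: CCCCCCCCCCCC  (unchanged — fixed point at step 5)

Answer: 5


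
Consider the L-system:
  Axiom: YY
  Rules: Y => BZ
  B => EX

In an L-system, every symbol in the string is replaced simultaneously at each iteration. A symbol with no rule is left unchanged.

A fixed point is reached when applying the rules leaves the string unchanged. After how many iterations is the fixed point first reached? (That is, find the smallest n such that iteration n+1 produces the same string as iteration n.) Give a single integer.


Step 0: YY
Step 1: BZBZ
Step 2: EXZEXZ
Step 3: EXZEXZ  (unchanged — fixed point at step 2)

Answer: 2


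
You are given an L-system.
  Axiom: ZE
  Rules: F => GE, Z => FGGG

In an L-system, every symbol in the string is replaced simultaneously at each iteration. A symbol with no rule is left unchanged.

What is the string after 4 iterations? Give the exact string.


Answer: GEGGGE

Derivation:
Step 0: ZE
Step 1: FGGGE
Step 2: GEGGGE
Step 3: GEGGGE
Step 4: GEGGGE


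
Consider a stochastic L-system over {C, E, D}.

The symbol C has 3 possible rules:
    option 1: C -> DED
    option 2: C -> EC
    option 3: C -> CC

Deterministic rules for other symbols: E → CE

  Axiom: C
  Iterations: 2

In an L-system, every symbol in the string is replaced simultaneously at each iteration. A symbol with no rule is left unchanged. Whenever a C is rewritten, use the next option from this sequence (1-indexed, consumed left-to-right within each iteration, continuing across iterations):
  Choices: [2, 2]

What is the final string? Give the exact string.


Step 0: C
Step 1: EC  (used choices [2])
Step 2: CEEC  (used choices [2])

Answer: CEEC


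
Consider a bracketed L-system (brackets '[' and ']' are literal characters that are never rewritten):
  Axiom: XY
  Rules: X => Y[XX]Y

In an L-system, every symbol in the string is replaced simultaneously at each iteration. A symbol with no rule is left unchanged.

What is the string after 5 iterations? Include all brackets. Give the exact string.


Answer: Y[Y[Y[Y[Y[XX]YY[XX]Y]YY[Y[XX]YY[XX]Y]Y]YY[Y[Y[XX]YY[XX]Y]YY[Y[XX]YY[XX]Y]Y]Y]YY[Y[Y[Y[XX]YY[XX]Y]YY[Y[XX]YY[XX]Y]Y]YY[Y[Y[XX]YY[XX]Y]YY[Y[XX]YY[XX]Y]Y]Y]Y]YY

Derivation:
Step 0: XY
Step 1: Y[XX]YY
Step 2: Y[Y[XX]YY[XX]Y]YY
Step 3: Y[Y[Y[XX]YY[XX]Y]YY[Y[XX]YY[XX]Y]Y]YY
Step 4: Y[Y[Y[Y[XX]YY[XX]Y]YY[Y[XX]YY[XX]Y]Y]YY[Y[Y[XX]YY[XX]Y]YY[Y[XX]YY[XX]Y]Y]Y]YY
Step 5: Y[Y[Y[Y[Y[XX]YY[XX]Y]YY[Y[XX]YY[XX]Y]Y]YY[Y[Y[XX]YY[XX]Y]YY[Y[XX]YY[XX]Y]Y]Y]YY[Y[Y[Y[XX]YY[XX]Y]YY[Y[XX]YY[XX]Y]Y]YY[Y[Y[XX]YY[XX]Y]YY[Y[XX]YY[XX]Y]Y]Y]Y]YY


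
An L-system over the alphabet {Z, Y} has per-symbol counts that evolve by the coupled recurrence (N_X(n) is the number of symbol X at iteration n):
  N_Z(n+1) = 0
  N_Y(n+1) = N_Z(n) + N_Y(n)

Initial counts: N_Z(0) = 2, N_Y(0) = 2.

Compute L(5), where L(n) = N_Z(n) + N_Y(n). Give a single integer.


Step 0: N_Z=2, N_Y=2, L=4
Step 1: N_Z=0, N_Y=4, L=4
Step 2: N_Z=0, N_Y=4, L=4
Step 3: N_Z=0, N_Y=4, L=4
Step 4: N_Z=0, N_Y=4, L=4
Step 5: N_Z=0, N_Y=4, L=4

Answer: 4


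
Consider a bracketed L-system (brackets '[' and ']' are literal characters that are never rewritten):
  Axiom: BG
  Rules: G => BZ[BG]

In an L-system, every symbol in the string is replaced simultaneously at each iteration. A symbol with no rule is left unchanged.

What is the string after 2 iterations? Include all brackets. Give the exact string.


Step 0: BG
Step 1: BBZ[BG]
Step 2: BBZ[BBZ[BG]]

Answer: BBZ[BBZ[BG]]


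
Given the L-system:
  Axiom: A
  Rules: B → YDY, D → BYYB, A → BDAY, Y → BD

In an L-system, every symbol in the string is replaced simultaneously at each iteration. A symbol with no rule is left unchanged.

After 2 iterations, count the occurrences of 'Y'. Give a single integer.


Step 0: A  (0 'Y')
Step 1: BDAY  (1 'Y')
Step 2: YDYBYYBBDAYBD  (5 'Y')

Answer: 5


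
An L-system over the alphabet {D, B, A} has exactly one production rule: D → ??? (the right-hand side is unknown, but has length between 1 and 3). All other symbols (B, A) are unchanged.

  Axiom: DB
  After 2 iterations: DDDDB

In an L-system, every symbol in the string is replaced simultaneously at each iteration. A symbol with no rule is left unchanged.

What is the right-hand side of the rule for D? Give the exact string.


Trying D → DD:
  Step 0: DB
  Step 1: DDB
  Step 2: DDDDB
Matches the given result.

Answer: DD


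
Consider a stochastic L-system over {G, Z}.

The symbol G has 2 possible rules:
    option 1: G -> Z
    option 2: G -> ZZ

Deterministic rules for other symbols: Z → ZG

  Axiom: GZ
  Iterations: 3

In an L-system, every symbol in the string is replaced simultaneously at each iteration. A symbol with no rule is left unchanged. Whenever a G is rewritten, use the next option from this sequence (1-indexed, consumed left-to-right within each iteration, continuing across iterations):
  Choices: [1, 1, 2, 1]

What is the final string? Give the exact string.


Step 0: GZ
Step 1: ZZG  (used choices [1])
Step 2: ZGZGZ  (used choices [1])
Step 3: ZGZZZGZZG  (used choices [2, 1])

Answer: ZGZZZGZZG


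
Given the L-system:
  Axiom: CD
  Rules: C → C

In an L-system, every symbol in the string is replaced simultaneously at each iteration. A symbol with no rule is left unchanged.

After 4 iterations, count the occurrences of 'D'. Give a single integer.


Answer: 1

Derivation:
Step 0: CD  (1 'D')
Step 1: CD  (1 'D')
Step 2: CD  (1 'D')
Step 3: CD  (1 'D')
Step 4: CD  (1 'D')


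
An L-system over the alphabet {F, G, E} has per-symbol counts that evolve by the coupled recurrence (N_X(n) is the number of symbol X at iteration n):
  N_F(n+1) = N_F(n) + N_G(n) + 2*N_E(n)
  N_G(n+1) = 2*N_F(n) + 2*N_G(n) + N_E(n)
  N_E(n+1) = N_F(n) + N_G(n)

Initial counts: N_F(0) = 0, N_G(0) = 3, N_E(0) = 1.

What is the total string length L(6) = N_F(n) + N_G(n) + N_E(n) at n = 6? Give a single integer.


Step 0: N_F=0, N_G=3, N_E=1, L=4
Step 1: N_F=5, N_G=7, N_E=3, L=15
Step 2: N_F=18, N_G=27, N_E=12, L=57
Step 3: N_F=69, N_G=102, N_E=45, L=216
Step 4: N_F=261, N_G=387, N_E=171, L=819
Step 5: N_F=990, N_G=1467, N_E=648, L=3105
Step 6: N_F=3753, N_G=5562, N_E=2457, L=11772

Answer: 11772


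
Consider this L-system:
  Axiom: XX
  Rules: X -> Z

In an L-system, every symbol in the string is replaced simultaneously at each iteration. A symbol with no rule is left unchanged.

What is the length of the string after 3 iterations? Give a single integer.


Step 0: length = 2
Step 1: length = 2
Step 2: length = 2
Step 3: length = 2

Answer: 2


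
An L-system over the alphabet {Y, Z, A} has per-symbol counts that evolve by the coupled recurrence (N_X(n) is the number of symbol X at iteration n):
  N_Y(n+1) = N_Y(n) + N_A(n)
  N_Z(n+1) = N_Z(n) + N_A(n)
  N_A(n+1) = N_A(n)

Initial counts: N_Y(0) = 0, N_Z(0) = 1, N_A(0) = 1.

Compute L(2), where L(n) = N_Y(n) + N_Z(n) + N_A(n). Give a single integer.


Answer: 6

Derivation:
Step 0: N_Y=0, N_Z=1, N_A=1, L=2
Step 1: N_Y=1, N_Z=2, N_A=1, L=4
Step 2: N_Y=2, N_Z=3, N_A=1, L=6


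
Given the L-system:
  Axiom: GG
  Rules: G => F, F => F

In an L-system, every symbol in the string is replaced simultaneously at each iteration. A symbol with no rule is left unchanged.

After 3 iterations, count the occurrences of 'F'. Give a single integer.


Answer: 2

Derivation:
Step 0: GG  (0 'F')
Step 1: FF  (2 'F')
Step 2: FF  (2 'F')
Step 3: FF  (2 'F')


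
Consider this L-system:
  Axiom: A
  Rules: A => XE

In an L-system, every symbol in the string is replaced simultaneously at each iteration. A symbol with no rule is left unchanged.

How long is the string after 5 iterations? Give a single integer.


Answer: 2

Derivation:
Step 0: length = 1
Step 1: length = 2
Step 2: length = 2
Step 3: length = 2
Step 4: length = 2
Step 5: length = 2


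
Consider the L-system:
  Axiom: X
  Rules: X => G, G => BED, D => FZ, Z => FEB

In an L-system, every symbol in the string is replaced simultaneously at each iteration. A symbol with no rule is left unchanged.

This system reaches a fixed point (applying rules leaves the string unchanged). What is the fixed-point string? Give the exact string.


Step 0: X
Step 1: G
Step 2: BED
Step 3: BEFZ
Step 4: BEFFEB
Step 5: BEFFEB  (unchanged — fixed point at step 4)

Answer: BEFFEB


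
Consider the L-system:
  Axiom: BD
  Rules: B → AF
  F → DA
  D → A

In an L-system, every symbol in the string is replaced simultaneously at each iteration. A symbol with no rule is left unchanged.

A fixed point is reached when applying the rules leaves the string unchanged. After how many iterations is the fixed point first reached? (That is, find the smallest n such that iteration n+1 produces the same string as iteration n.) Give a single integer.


Step 0: BD
Step 1: AFA
Step 2: ADAA
Step 3: AAAA
Step 4: AAAA  (unchanged — fixed point at step 3)

Answer: 3


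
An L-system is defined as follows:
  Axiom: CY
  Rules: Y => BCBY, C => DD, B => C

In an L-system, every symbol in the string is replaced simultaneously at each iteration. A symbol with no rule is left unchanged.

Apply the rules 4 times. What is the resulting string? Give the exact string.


Step 0: CY
Step 1: DDBCBY
Step 2: DDCDDCBCBY
Step 3: DDDDDDDDCDDCBCBY
Step 4: DDDDDDDDDDDDDDCDDCBCBY

Answer: DDDDDDDDDDDDDDCDDCBCBY


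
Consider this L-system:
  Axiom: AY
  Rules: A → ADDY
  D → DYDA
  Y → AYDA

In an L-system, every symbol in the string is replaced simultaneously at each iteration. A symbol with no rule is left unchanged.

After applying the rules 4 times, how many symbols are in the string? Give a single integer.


Step 0: length = 2
Step 1: length = 8
Step 2: length = 32
Step 3: length = 128
Step 4: length = 512

Answer: 512


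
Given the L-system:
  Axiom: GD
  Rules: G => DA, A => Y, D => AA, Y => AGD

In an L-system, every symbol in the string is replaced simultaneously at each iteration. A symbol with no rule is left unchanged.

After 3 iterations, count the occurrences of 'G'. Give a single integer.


Answer: 3

Derivation:
Step 0: GD  (1 'G')
Step 1: DAAA  (0 'G')
Step 2: AAYYY  (0 'G')
Step 3: YYAGDAGDAGD  (3 'G')


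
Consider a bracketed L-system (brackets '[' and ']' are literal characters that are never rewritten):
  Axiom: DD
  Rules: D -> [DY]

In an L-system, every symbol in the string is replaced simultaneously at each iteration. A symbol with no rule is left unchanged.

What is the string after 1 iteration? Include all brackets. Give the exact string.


Step 0: DD
Step 1: [DY][DY]

Answer: [DY][DY]


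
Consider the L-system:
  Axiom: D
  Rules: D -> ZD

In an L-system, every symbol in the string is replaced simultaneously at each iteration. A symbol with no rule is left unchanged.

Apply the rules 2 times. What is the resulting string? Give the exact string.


Answer: ZZD

Derivation:
Step 0: D
Step 1: ZD
Step 2: ZZD
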